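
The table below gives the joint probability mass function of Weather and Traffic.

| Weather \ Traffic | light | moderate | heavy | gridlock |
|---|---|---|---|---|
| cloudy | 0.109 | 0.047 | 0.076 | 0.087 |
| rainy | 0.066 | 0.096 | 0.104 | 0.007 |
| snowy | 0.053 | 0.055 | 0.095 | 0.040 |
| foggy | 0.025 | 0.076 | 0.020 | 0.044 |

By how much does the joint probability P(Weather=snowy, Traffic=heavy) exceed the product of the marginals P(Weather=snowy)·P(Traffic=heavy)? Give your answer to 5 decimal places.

0.02332

P(Weather=snowy) = 0.053 + 0.055 + 0.095 + 0.040 = 0.243.
P(Traffic=heavy) = 0.076 + 0.104 + 0.095 + 0.020 = 0.295.
P(Weather=snowy, Traffic=heavy) − P(Weather=snowy)P(Traffic=heavy) = 0.095 − 0.243×0.295 = 0.02332.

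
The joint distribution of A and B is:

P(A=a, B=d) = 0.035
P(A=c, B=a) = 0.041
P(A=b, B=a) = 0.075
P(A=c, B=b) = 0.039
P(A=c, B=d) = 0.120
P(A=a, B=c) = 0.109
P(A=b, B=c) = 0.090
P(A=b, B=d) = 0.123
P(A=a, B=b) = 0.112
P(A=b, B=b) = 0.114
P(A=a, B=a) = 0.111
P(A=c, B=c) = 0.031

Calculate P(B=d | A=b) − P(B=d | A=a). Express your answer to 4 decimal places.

P(A=b) = 0.075 + 0.114 + 0.090 + 0.123 = 0.402; P(B=d | A=b) = 0.123/0.402 = 0.30597.
P(A=a) = 0.111 + 0.112 + 0.109 + 0.035 = 0.367; P(B=d | A=a) = 0.035/0.367 = 0.09537.
Difference = 0.2106.

0.2106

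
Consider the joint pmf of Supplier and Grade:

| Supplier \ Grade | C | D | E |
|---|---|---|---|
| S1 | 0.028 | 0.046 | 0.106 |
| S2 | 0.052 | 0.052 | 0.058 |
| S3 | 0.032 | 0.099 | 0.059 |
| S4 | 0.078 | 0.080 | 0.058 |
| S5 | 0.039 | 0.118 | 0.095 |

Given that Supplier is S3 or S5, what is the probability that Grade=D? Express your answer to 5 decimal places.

P(Supplier=S3) = 0.032 + 0.099 + 0.059 = 0.190.
P(Supplier=S5) = 0.039 + 0.118 + 0.095 = 0.252.
P(Supplier ∈ {S3, S5}) = 0.190 + 0.252 = 0.442; P(Grade=D, Supplier ∈ {S3, S5}) = 0.099 + 0.118 = 0.217.
P(Grade=D | Supplier ∈ {S3, S5}) = 0.217/0.442 = 0.49095.

0.49095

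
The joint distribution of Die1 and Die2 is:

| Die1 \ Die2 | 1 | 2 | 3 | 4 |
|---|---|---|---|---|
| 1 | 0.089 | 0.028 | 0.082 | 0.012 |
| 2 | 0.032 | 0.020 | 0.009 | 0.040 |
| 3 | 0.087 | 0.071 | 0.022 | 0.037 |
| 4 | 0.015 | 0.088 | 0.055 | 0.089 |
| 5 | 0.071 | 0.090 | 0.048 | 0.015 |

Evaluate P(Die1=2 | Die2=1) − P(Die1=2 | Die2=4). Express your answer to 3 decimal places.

-0.098

P(Die2=1) = 0.089 + 0.032 + 0.087 + 0.015 + 0.071 = 0.294; P(Die1=2 | Die2=1) = 0.032/0.294 = 0.1088.
P(Die2=4) = 0.012 + 0.040 + 0.037 + 0.089 + 0.015 = 0.193; P(Die1=2 | Die2=4) = 0.040/0.193 = 0.2073.
Difference = -0.098.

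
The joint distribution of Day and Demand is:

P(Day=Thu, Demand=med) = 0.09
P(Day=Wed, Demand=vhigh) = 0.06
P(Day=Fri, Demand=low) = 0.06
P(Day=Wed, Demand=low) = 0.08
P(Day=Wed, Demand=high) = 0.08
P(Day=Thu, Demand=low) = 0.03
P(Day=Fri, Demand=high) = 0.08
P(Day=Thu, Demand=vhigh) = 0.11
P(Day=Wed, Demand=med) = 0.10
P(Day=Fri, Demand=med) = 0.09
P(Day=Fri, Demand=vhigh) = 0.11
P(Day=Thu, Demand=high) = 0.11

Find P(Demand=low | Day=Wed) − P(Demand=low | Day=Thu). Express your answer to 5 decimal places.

P(Day=Wed) = 0.08 + 0.10 + 0.08 + 0.06 = 0.32; P(Demand=low | Day=Wed) = 0.08/0.32 = 0.250000.
P(Day=Thu) = 0.03 + 0.09 + 0.11 + 0.11 = 0.34; P(Demand=low | Day=Thu) = 0.03/0.34 = 0.088235.
Difference = 0.16176.

0.16176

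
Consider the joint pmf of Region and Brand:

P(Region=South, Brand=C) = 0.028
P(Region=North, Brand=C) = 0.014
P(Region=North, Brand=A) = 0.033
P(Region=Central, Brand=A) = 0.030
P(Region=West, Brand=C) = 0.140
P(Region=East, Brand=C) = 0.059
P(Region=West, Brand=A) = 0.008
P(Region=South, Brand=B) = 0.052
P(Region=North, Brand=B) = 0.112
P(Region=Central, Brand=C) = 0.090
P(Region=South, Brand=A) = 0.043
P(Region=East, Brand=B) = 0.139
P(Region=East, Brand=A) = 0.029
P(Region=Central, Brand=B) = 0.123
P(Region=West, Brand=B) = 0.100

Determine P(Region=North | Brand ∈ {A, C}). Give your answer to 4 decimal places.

P(Brand=A) = 0.033 + 0.043 + 0.029 + 0.008 + 0.030 = 0.143.
P(Brand=C) = 0.014 + 0.028 + 0.059 + 0.140 + 0.090 = 0.331.
P(Brand ∈ {A, C}) = 0.143 + 0.331 = 0.474; P(Region=North, Brand ∈ {A, C}) = 0.033 + 0.014 = 0.047.
P(Region=North | Brand ∈ {A, C}) = 0.047/0.474 = 0.0992.

0.0992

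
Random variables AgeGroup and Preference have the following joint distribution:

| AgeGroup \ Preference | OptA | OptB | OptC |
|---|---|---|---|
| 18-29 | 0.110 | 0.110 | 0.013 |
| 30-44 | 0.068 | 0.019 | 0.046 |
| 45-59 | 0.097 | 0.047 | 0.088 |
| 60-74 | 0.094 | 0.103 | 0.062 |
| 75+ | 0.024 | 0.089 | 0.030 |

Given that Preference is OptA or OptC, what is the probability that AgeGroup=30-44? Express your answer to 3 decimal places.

0.180

P(Preference=OptA) = 0.110 + 0.068 + 0.097 + 0.094 + 0.024 = 0.393.
P(Preference=OptC) = 0.013 + 0.046 + 0.088 + 0.062 + 0.030 = 0.239.
P(Preference ∈ {OptA, OptC}) = 0.393 + 0.239 = 0.632; P(AgeGroup=30-44, Preference ∈ {OptA, OptC}) = 0.068 + 0.046 = 0.114.
P(AgeGroup=30-44 | Preference ∈ {OptA, OptC}) = 0.114/0.632 = 0.180.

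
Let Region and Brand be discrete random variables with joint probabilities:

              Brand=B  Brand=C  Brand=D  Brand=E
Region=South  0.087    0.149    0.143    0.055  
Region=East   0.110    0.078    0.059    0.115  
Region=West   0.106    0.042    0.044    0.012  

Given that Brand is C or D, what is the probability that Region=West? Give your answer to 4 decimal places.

P(Brand=C) = 0.149 + 0.078 + 0.042 = 0.269.
P(Brand=D) = 0.143 + 0.059 + 0.044 = 0.246.
P(Brand ∈ {C, D}) = 0.269 + 0.246 = 0.515; P(Region=West, Brand ∈ {C, D}) = 0.042 + 0.044 = 0.086.
P(Region=West | Brand ∈ {C, D}) = 0.086/0.515 = 0.1670.

0.1670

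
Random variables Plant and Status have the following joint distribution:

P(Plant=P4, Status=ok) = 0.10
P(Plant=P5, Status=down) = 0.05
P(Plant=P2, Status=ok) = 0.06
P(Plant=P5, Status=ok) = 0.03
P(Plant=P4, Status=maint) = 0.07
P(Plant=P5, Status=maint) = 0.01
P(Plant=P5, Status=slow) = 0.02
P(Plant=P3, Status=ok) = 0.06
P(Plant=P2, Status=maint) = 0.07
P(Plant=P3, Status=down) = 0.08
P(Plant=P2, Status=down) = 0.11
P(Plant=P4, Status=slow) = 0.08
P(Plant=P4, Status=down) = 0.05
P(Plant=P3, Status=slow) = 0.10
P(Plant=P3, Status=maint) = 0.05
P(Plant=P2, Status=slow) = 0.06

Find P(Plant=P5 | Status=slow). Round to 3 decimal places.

0.077

P(Status=slow) = 0.06 + 0.10 + 0.08 + 0.02 = 0.26.
P(Plant=P5 | Status=slow) = 0.02/0.26 = 0.077.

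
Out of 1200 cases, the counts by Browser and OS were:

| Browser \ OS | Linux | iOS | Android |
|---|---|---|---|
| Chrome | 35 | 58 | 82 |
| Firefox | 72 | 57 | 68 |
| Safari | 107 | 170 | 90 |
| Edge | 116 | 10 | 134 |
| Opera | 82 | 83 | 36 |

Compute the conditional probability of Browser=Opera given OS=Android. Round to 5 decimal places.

0.08780

Total with OS=Android: 82 + 68 + 90 + 134 + 36 = 410.
P(Browser=Opera | OS=Android) = 36/410 = 0.08780.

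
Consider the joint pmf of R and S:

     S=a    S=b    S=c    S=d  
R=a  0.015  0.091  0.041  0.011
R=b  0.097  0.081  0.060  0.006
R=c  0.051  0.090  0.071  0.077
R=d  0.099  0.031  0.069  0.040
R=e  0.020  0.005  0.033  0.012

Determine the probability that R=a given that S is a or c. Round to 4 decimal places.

P(S=a) = 0.015 + 0.097 + 0.051 + 0.099 + 0.020 = 0.282.
P(S=c) = 0.041 + 0.060 + 0.071 + 0.069 + 0.033 = 0.274.
P(S ∈ {a, c}) = 0.282 + 0.274 = 0.556; P(R=a, S ∈ {a, c}) = 0.015 + 0.041 = 0.056.
P(R=a | S ∈ {a, c}) = 0.056/0.556 = 0.1007.

0.1007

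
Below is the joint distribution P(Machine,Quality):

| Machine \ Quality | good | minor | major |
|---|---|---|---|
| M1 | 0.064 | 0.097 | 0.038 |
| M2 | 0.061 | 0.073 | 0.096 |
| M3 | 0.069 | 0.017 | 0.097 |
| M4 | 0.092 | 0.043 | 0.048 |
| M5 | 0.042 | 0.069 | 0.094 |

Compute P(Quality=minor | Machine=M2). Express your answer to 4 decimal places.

P(Machine=M2) = 0.061 + 0.073 + 0.096 = 0.230.
P(Quality=minor | Machine=M2) = 0.073/0.230 = 0.3174.

0.3174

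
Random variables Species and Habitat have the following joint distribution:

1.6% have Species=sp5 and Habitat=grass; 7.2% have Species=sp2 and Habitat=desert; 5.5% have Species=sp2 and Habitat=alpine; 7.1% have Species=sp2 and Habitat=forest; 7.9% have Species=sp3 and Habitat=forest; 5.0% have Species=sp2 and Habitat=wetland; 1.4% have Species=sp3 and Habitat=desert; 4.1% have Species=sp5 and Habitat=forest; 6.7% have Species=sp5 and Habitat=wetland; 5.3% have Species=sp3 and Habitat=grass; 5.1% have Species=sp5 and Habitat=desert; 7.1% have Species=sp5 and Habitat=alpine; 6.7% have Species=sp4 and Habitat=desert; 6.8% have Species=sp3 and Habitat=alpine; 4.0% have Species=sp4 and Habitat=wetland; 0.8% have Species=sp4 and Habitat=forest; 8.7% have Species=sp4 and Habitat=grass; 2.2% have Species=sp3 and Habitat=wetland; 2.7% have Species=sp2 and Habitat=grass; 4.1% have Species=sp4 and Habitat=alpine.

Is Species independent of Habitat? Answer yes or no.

no

P(Species=sp4) = 0.243 and P(Habitat=grass) = 0.183, so their product is 0.04447, but P(Species=sp4, Habitat=grass) = 0.087. Since these differ, Species and Habitat are not independent.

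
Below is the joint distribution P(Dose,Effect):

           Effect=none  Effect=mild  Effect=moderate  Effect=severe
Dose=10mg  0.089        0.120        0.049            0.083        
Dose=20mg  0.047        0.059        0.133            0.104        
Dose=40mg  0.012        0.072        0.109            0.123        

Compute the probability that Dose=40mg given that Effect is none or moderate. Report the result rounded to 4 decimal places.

0.2756

P(Effect=none) = 0.089 + 0.047 + 0.012 = 0.148.
P(Effect=moderate) = 0.049 + 0.133 + 0.109 = 0.291.
P(Effect ∈ {none, moderate}) = 0.148 + 0.291 = 0.439; P(Dose=40mg, Effect ∈ {none, moderate}) = 0.012 + 0.109 = 0.121.
P(Dose=40mg | Effect ∈ {none, moderate}) = 0.121/0.439 = 0.2756.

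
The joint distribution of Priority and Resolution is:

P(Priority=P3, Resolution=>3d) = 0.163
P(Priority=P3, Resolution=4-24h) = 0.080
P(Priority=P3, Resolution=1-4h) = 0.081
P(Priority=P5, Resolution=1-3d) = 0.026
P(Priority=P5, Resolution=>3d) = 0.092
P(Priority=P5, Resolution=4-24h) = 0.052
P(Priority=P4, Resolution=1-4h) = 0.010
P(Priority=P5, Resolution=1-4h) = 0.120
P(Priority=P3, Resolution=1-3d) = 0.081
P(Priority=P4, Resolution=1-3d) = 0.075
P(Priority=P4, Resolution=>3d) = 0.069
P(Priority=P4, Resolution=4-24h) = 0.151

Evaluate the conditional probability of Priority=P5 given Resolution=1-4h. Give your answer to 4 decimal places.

0.5687

P(Resolution=1-4h) = 0.081 + 0.010 + 0.120 = 0.211.
P(Priority=P5 | Resolution=1-4h) = 0.120/0.211 = 0.5687.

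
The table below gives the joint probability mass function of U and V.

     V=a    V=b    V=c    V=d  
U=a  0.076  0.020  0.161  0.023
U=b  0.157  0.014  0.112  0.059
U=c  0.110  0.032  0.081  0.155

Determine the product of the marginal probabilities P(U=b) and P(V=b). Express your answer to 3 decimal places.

0.023

P(U=b) = 0.157 + 0.014 + 0.112 + 0.059 = 0.342.
P(V=b) = 0.020 + 0.014 + 0.032 = 0.066.
Product: 0.342 × 0.066 = 0.023.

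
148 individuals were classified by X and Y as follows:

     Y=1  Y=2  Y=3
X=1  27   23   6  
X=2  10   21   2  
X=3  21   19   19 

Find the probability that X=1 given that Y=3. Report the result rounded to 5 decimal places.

Total with Y=3: 6 + 2 + 19 = 27.
P(X=1 | Y=3) = 6/27 = 0.22222.

0.22222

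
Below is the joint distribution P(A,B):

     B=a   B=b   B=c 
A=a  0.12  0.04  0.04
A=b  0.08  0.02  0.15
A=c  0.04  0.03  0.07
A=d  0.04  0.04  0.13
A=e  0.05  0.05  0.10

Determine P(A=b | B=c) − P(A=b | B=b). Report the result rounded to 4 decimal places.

P(B=c) = 0.04 + 0.15 + 0.07 + 0.13 + 0.10 = 0.49; P(A=b | B=c) = 0.15/0.49 = 0.30612.
P(B=b) = 0.04 + 0.02 + 0.03 + 0.04 + 0.05 = 0.18; P(A=b | B=b) = 0.02/0.18 = 0.11111.
Difference = 0.1950.

0.1950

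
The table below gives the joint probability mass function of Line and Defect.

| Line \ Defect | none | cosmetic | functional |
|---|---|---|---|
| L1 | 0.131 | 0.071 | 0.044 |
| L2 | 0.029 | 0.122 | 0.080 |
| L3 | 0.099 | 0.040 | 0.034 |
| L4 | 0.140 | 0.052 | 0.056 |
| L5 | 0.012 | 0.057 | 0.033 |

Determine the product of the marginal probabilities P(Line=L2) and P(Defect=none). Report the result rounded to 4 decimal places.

P(Line=L2) = 0.029 + 0.122 + 0.080 = 0.231.
P(Defect=none) = 0.131 + 0.029 + 0.099 + 0.140 + 0.012 = 0.411.
Product: 0.231 × 0.411 = 0.0949.

0.0949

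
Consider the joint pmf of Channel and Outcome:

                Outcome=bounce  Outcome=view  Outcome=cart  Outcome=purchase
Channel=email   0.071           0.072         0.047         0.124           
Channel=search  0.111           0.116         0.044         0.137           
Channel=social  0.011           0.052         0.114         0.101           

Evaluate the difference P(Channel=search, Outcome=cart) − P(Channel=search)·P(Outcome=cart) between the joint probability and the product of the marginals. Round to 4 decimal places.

-0.0396

P(Channel=search) = 0.111 + 0.116 + 0.044 + 0.137 = 0.408.
P(Outcome=cart) = 0.047 + 0.044 + 0.114 = 0.205.
P(Channel=search, Outcome=cart) − P(Channel=search)P(Outcome=cart) = 0.044 − 0.408×0.205 = -0.0396.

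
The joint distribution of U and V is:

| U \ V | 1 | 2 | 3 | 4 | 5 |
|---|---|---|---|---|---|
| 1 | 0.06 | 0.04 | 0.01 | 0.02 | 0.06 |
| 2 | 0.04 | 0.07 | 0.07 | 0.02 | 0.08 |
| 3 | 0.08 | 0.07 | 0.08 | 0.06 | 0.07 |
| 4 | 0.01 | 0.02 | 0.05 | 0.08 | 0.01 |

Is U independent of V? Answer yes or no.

no

P(U=4) = 0.17 and P(V=4) = 0.18, so their product is 0.0306, but P(U=4, V=4) = 0.08. Since these differ, U and V are not independent.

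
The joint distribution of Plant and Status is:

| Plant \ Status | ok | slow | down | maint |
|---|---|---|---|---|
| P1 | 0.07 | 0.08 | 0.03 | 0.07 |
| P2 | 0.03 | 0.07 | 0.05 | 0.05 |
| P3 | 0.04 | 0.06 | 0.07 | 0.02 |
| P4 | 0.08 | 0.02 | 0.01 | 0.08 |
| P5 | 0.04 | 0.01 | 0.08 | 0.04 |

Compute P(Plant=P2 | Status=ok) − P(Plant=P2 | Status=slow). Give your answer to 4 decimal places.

P(Status=ok) = 0.07 + 0.03 + 0.04 + 0.08 + 0.04 = 0.26; P(Plant=P2 | Status=ok) = 0.03/0.26 = 0.11538.
P(Status=slow) = 0.08 + 0.07 + 0.06 + 0.02 + 0.01 = 0.24; P(Plant=P2 | Status=slow) = 0.07/0.24 = 0.29167.
Difference = -0.1763.

-0.1763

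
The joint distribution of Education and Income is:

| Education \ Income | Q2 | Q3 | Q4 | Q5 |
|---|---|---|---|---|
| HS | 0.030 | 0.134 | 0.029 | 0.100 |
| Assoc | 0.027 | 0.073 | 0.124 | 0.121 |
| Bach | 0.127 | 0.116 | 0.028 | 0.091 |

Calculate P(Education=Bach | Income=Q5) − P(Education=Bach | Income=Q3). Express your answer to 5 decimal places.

-0.06747

P(Income=Q5) = 0.100 + 0.121 + 0.091 = 0.312; P(Education=Bach | Income=Q5) = 0.091/0.312 = 0.291667.
P(Income=Q3) = 0.134 + 0.073 + 0.116 = 0.323; P(Education=Bach | Income=Q3) = 0.116/0.323 = 0.359133.
Difference = -0.06747.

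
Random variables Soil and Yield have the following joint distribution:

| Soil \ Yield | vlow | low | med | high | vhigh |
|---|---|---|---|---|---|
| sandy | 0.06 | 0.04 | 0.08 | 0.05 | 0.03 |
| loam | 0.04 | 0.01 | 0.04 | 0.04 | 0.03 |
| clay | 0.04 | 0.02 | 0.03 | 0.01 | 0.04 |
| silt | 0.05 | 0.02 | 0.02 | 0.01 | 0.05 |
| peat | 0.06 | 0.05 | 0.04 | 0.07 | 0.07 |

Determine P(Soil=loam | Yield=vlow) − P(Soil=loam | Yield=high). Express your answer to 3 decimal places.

P(Yield=vlow) = 0.06 + 0.04 + 0.04 + 0.05 + 0.06 = 0.25; P(Soil=loam | Yield=vlow) = 0.04/0.25 = 0.1600.
P(Yield=high) = 0.05 + 0.04 + 0.01 + 0.01 + 0.07 = 0.18; P(Soil=loam | Yield=high) = 0.04/0.18 = 0.2222.
Difference = -0.062.

-0.062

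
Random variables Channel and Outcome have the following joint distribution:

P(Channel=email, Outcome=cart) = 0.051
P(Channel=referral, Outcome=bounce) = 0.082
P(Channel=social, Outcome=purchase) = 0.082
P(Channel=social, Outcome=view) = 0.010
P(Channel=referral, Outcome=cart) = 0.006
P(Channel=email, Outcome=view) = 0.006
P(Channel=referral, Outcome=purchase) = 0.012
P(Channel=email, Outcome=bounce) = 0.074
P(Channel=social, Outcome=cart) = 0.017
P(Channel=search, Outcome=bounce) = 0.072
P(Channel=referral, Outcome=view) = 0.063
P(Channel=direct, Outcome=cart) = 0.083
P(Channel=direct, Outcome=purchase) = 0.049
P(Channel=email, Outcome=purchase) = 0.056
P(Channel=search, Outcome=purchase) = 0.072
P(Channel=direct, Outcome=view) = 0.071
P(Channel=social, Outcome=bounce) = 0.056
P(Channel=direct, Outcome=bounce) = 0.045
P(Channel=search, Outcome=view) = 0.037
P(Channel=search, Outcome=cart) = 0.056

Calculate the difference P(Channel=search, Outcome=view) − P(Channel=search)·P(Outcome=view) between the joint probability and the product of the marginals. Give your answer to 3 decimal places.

-0.007

P(Channel=search) = 0.072 + 0.037 + 0.056 + 0.072 = 0.237.
P(Outcome=view) = 0.006 + 0.037 + 0.010 + 0.071 + 0.063 = 0.187.
P(Channel=search, Outcome=view) − P(Channel=search)P(Outcome=view) = 0.037 − 0.237×0.187 = -0.007.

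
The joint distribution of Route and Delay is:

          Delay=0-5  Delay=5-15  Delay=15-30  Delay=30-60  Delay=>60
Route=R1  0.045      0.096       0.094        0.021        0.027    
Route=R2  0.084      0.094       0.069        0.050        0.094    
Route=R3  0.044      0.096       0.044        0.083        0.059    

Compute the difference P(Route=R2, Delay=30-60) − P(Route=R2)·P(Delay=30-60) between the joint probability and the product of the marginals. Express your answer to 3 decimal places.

P(Route=R2) = 0.084 + 0.094 + 0.069 + 0.050 + 0.094 = 0.391.
P(Delay=30-60) = 0.021 + 0.050 + 0.083 = 0.154.
P(Route=R2, Delay=30-60) − P(Route=R2)P(Delay=30-60) = 0.050 − 0.391×0.154 = -0.010.

-0.010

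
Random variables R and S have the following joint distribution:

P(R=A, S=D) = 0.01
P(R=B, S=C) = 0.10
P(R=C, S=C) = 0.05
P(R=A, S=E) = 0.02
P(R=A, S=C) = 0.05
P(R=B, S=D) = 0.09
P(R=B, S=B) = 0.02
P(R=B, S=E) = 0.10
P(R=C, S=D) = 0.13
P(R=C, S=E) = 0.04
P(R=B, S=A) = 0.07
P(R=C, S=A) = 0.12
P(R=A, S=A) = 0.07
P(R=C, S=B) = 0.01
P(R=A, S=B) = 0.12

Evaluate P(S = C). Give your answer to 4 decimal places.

0.2000

P(S=C) = 0.05 + 0.10 + 0.05 = 0.20.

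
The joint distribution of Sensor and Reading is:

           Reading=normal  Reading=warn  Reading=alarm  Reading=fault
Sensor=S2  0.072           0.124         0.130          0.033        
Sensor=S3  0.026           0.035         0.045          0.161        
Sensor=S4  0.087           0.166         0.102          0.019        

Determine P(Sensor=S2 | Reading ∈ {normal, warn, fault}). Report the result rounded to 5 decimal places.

0.31674

P(Reading=normal) = 0.072 + 0.026 + 0.087 = 0.185.
P(Reading=warn) = 0.124 + 0.035 + 0.166 = 0.325.
P(Reading=fault) = 0.033 + 0.161 + 0.019 = 0.213.
P(Reading ∈ {normal, warn, fault}) = 0.185 + 0.325 + 0.213 = 0.723; P(Sensor=S2, Reading ∈ {normal, warn, fault}) = 0.072 + 0.124 + 0.033 = 0.229.
P(Sensor=S2 | Reading ∈ {normal, warn, fault}) = 0.229/0.723 = 0.31674.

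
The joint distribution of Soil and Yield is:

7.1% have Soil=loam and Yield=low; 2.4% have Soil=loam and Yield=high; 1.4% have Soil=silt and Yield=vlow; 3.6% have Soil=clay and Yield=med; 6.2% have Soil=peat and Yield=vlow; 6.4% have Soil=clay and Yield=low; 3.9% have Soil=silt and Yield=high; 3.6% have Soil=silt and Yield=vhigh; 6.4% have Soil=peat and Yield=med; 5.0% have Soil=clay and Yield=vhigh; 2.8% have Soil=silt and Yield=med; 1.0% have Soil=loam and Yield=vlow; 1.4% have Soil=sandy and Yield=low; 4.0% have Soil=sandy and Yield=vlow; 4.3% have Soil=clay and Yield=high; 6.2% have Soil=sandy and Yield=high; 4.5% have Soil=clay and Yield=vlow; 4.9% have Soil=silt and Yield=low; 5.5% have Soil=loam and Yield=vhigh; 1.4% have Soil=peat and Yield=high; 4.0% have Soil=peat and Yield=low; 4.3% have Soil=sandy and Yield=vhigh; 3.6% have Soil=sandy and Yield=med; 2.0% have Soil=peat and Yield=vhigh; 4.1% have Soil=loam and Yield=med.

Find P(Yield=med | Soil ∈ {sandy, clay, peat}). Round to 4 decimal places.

0.2148

P(Soil=sandy) = 0.040 + 0.014 + 0.036 + 0.062 + 0.043 = 0.195.
P(Soil=clay) = 0.045 + 0.064 + 0.036 + 0.043 + 0.050 = 0.238.
P(Soil=peat) = 0.062 + 0.040 + 0.064 + 0.014 + 0.020 = 0.200.
P(Soil ∈ {sandy, clay, peat}) = 0.195 + 0.238 + 0.200 = 0.633; P(Yield=med, Soil ∈ {sandy, clay, peat}) = 0.036 + 0.036 + 0.064 = 0.136.
P(Yield=med | Soil ∈ {sandy, clay, peat}) = 0.136/0.633 = 0.2148.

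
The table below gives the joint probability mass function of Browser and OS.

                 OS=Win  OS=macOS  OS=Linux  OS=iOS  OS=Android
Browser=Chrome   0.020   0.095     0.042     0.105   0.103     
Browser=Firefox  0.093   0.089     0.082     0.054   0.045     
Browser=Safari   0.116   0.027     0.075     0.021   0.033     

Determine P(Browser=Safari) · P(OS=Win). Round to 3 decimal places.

P(Browser=Safari) = 0.116 + 0.027 + 0.075 + 0.021 + 0.033 = 0.272.
P(OS=Win) = 0.020 + 0.093 + 0.116 = 0.229.
Product: 0.272 × 0.229 = 0.062.

0.062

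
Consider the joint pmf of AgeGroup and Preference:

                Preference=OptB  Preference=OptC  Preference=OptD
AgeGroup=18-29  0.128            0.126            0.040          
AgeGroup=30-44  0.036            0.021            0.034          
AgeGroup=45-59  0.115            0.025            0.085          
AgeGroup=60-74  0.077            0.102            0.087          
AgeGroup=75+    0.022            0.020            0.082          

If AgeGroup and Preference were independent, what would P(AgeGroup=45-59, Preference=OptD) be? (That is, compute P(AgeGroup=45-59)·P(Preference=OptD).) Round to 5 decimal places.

P(AgeGroup=45-59) = 0.115 + 0.025 + 0.085 = 0.225.
P(Preference=OptD) = 0.040 + 0.034 + 0.085 + 0.087 + 0.082 = 0.328.
Product: 0.225 × 0.328 = 0.07380.

0.07380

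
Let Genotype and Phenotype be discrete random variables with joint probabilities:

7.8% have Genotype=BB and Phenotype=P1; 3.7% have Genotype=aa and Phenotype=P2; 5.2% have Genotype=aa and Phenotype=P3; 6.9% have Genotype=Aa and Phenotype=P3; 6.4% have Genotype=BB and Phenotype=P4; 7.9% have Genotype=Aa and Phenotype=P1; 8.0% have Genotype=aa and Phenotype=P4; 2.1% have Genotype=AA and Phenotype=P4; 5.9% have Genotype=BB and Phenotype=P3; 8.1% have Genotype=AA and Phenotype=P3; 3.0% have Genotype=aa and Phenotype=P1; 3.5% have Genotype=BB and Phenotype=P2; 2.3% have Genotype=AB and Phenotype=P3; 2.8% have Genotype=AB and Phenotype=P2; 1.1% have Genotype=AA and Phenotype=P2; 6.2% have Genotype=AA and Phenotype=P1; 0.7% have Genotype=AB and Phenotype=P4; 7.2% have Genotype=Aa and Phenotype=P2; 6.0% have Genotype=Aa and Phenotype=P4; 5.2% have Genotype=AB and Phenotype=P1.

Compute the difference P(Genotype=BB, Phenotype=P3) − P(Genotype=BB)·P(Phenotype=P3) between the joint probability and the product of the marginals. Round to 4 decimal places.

P(Genotype=BB) = 0.078 + 0.035 + 0.059 + 0.064 = 0.236.
P(Phenotype=P3) = 0.081 + 0.069 + 0.052 + 0.023 + 0.059 = 0.284.
P(Genotype=BB, Phenotype=P3) − P(Genotype=BB)P(Phenotype=P3) = 0.059 − 0.236×0.284 = -0.0080.

-0.0080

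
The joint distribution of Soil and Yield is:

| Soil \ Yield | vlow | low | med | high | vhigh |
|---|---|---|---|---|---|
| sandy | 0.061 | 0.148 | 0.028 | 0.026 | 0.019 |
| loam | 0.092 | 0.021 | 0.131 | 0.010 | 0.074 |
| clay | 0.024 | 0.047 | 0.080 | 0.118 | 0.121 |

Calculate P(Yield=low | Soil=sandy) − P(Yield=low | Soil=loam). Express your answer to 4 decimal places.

P(Soil=sandy) = 0.061 + 0.148 + 0.028 + 0.026 + 0.019 = 0.282; P(Yield=low | Soil=sandy) = 0.148/0.282 = 0.52482.
P(Soil=loam) = 0.092 + 0.021 + 0.131 + 0.010 + 0.074 = 0.328; P(Yield=low | Soil=loam) = 0.021/0.328 = 0.06402.
Difference = 0.4608.

0.4608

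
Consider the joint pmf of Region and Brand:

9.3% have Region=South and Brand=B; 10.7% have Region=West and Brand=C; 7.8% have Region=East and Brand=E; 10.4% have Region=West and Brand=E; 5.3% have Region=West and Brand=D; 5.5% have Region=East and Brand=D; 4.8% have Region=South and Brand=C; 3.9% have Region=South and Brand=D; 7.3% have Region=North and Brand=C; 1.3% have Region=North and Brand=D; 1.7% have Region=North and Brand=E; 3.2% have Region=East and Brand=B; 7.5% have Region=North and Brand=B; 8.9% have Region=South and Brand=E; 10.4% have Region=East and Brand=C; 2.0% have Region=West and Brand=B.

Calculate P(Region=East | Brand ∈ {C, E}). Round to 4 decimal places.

0.2935

P(Brand=C) = 0.073 + 0.048 + 0.104 + 0.107 = 0.332.
P(Brand=E) = 0.017 + 0.089 + 0.078 + 0.104 = 0.288.
P(Brand ∈ {C, E}) = 0.332 + 0.288 = 0.620; P(Region=East, Brand ∈ {C, E}) = 0.104 + 0.078 = 0.182.
P(Region=East | Brand ∈ {C, E}) = 0.182/0.620 = 0.2935.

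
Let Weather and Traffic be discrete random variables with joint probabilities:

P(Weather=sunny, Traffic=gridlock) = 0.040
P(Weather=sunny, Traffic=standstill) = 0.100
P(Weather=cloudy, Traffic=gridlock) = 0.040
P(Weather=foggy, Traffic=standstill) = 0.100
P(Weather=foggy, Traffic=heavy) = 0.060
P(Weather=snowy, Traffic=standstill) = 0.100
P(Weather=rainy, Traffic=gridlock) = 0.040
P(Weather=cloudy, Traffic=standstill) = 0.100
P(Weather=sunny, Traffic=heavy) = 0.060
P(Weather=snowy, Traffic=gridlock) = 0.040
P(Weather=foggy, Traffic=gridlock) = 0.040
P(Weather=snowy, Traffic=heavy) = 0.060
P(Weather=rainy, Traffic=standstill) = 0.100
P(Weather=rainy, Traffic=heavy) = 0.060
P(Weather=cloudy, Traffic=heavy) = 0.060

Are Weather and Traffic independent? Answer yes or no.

Every cell satisfies P(Weather,Traffic) = P(Weather)·P(Traffic). For instance P(Weather=sunny) = 0.200, P(Traffic=gridlock) = 0.200, and 0.200×0.200 = 0.040 matches the joint entry. So Weather and Traffic are independent.

yes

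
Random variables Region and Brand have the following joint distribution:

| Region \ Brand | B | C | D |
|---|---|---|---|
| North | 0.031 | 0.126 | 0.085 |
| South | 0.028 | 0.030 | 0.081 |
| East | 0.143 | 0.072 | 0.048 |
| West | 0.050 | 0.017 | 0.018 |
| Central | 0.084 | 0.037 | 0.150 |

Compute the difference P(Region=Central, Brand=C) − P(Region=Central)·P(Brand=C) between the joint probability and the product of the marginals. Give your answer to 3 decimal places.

P(Region=Central) = 0.084 + 0.037 + 0.150 = 0.271.
P(Brand=C) = 0.126 + 0.030 + 0.072 + 0.017 + 0.037 = 0.282.
P(Region=Central, Brand=C) − P(Region=Central)P(Brand=C) = 0.037 − 0.271×0.282 = -0.039.

-0.039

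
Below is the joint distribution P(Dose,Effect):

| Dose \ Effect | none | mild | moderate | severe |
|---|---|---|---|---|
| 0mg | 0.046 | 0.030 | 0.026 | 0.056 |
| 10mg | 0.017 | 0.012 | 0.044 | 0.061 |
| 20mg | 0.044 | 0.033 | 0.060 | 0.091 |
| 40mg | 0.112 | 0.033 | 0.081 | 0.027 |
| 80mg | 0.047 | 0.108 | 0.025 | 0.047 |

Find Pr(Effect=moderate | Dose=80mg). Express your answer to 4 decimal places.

0.1101

P(Dose=80mg) = 0.047 + 0.108 + 0.025 + 0.047 = 0.227.
P(Effect=moderate | Dose=80mg) = 0.025/0.227 = 0.1101.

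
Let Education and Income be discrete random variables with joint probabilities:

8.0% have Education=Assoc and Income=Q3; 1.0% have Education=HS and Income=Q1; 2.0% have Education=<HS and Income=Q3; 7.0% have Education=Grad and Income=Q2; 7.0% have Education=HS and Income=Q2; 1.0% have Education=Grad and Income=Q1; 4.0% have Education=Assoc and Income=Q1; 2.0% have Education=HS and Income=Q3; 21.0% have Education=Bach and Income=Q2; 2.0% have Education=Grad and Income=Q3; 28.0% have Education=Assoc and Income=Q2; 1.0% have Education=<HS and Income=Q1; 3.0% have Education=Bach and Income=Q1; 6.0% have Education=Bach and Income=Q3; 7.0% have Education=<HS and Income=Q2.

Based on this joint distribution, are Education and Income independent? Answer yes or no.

Every cell satisfies P(Education,Income) = P(Education)·P(Income). For instance P(Education=HS) = 0.100, P(Income=Q1) = 0.100, and 0.100×0.100 = 0.010 matches the joint entry. So Education and Income are independent.

yes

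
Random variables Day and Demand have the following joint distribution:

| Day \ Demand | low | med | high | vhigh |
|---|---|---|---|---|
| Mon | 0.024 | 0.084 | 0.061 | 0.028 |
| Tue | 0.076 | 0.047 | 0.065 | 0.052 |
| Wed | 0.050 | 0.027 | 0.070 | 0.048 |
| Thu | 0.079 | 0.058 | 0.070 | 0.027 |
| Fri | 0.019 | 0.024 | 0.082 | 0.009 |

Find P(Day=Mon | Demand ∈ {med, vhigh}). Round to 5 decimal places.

0.27723

P(Demand=med) = 0.084 + 0.047 + 0.027 + 0.058 + 0.024 = 0.240.
P(Demand=vhigh) = 0.028 + 0.052 + 0.048 + 0.027 + 0.009 = 0.164.
P(Demand ∈ {med, vhigh}) = 0.240 + 0.164 = 0.404; P(Day=Mon, Demand ∈ {med, vhigh}) = 0.084 + 0.028 = 0.112.
P(Day=Mon | Demand ∈ {med, vhigh}) = 0.112/0.404 = 0.27723.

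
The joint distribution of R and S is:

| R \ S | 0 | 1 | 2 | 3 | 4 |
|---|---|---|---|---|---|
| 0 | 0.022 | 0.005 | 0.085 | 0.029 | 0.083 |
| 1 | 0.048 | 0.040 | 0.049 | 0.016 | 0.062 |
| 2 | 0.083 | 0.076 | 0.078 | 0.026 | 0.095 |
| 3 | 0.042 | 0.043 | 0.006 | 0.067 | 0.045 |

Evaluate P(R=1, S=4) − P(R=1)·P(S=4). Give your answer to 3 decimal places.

P(R=1) = 0.048 + 0.040 + 0.049 + 0.016 + 0.062 = 0.215.
P(S=4) = 0.083 + 0.062 + 0.095 + 0.045 = 0.285.
P(R=1, S=4) − P(R=1)P(S=4) = 0.062 − 0.215×0.285 = 0.001.

0.001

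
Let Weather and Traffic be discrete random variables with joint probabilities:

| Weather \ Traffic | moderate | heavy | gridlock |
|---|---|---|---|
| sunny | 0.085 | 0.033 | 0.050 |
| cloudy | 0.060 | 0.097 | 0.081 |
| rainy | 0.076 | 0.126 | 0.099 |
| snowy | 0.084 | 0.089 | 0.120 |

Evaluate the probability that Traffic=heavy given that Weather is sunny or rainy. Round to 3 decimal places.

P(Weather=sunny) = 0.085 + 0.033 + 0.050 = 0.168.
P(Weather=rainy) = 0.076 + 0.126 + 0.099 = 0.301.
P(Weather ∈ {sunny, rainy}) = 0.168 + 0.301 = 0.469; P(Traffic=heavy, Weather ∈ {sunny, rainy}) = 0.033 + 0.126 = 0.159.
P(Traffic=heavy | Weather ∈ {sunny, rainy}) = 0.159/0.469 = 0.339.

0.339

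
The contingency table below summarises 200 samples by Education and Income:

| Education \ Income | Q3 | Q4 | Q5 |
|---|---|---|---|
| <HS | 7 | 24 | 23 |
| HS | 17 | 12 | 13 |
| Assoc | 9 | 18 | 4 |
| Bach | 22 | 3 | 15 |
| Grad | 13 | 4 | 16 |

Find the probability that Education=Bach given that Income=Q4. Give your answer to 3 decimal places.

Total with Income=Q4: 24 + 12 + 18 + 3 + 4 = 61.
P(Education=Bach | Income=Q4) = 3/61 = 0.049.

0.049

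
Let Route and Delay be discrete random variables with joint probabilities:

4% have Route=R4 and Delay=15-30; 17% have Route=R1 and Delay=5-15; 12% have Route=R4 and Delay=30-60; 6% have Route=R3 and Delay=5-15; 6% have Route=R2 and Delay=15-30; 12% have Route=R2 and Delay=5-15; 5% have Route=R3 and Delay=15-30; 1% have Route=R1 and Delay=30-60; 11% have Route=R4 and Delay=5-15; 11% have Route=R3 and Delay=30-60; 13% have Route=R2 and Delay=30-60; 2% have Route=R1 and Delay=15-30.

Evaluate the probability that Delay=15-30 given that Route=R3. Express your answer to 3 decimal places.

P(Route=R3) = 0.06 + 0.05 + 0.11 = 0.22.
P(Delay=15-30 | Route=R3) = 0.05/0.22 = 0.227.

0.227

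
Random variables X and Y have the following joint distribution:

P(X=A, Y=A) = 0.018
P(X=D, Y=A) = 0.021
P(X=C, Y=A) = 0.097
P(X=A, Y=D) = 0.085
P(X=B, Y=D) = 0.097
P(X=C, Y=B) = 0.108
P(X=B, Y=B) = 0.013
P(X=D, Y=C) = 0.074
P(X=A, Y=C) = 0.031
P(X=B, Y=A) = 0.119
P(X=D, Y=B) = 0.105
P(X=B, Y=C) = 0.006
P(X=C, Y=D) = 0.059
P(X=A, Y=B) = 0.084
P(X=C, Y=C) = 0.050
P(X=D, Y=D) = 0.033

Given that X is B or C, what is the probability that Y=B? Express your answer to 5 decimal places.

0.22040

P(X=B) = 0.119 + 0.013 + 0.006 + 0.097 = 0.235.
P(X=C) = 0.097 + 0.108 + 0.050 + 0.059 = 0.314.
P(X ∈ {B, C}) = 0.235 + 0.314 = 0.549; P(Y=B, X ∈ {B, C}) = 0.013 + 0.108 = 0.121.
P(Y=B | X ∈ {B, C}) = 0.121/0.549 = 0.22040.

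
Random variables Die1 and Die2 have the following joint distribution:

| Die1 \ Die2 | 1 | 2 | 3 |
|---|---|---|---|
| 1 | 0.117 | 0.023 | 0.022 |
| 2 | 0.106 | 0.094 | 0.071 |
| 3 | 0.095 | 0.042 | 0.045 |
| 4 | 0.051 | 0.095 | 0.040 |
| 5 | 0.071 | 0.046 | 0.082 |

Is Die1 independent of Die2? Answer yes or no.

no

P(Die1=1) = 0.162 and P(Die2=1) = 0.440, so their product is 0.07128, but P(Die1=1, Die2=1) = 0.117. Since these differ, Die1 and Die2 are not independent.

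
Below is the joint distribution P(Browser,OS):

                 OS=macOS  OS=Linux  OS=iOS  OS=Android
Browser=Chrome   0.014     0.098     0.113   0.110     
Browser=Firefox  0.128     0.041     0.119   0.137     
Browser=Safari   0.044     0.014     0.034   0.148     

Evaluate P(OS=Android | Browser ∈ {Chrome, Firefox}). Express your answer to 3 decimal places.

0.325

P(Browser=Chrome) = 0.014 + 0.098 + 0.113 + 0.110 = 0.335.
P(Browser=Firefox) = 0.128 + 0.041 + 0.119 + 0.137 = 0.425.
P(Browser ∈ {Chrome, Firefox}) = 0.335 + 0.425 = 0.760; P(OS=Android, Browser ∈ {Chrome, Firefox}) = 0.110 + 0.137 = 0.247.
P(OS=Android | Browser ∈ {Chrome, Firefox}) = 0.247/0.760 = 0.325.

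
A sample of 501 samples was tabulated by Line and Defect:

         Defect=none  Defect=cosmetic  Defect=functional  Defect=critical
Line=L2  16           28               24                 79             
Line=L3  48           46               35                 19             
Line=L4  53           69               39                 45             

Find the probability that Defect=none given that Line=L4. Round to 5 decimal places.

0.25728

Total with Line=L4: 53 + 69 + 39 + 45 = 206.
P(Defect=none | Line=L4) = 53/206 = 0.25728.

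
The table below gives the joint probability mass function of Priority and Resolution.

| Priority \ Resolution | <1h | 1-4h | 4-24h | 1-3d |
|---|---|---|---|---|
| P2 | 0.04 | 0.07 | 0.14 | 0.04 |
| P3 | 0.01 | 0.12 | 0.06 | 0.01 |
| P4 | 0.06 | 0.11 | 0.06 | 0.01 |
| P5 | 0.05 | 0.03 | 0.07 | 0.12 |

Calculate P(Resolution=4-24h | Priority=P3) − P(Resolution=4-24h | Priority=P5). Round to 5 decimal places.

P(Priority=P3) = 0.01 + 0.12 + 0.06 + 0.01 = 0.20; P(Resolution=4-24h | Priority=P3) = 0.06/0.20 = 0.300000.
P(Priority=P5) = 0.05 + 0.03 + 0.07 + 0.12 = 0.27; P(Resolution=4-24h | Priority=P5) = 0.07/0.27 = 0.259259.
Difference = 0.04074.

0.04074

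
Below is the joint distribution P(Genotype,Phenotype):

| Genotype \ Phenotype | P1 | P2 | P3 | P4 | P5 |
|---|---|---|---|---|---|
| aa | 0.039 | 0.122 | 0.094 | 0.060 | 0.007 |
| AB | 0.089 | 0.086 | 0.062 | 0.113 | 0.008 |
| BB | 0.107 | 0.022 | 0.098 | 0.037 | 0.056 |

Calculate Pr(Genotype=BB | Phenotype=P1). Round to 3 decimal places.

P(Phenotype=P1) = 0.039 + 0.089 + 0.107 = 0.235.
P(Genotype=BB | Phenotype=P1) = 0.107/0.235 = 0.455.

0.455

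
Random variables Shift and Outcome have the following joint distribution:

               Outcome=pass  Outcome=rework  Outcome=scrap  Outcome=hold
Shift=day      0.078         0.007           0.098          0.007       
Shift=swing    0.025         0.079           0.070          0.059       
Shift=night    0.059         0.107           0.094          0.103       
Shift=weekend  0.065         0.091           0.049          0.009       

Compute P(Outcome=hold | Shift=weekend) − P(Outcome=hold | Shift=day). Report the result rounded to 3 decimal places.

0.005

P(Shift=weekend) = 0.065 + 0.091 + 0.049 + 0.009 = 0.214; P(Outcome=hold | Shift=weekend) = 0.009/0.214 = 0.0421.
P(Shift=day) = 0.078 + 0.007 + 0.098 + 0.007 = 0.190; P(Outcome=hold | Shift=day) = 0.007/0.190 = 0.0368.
Difference = 0.005.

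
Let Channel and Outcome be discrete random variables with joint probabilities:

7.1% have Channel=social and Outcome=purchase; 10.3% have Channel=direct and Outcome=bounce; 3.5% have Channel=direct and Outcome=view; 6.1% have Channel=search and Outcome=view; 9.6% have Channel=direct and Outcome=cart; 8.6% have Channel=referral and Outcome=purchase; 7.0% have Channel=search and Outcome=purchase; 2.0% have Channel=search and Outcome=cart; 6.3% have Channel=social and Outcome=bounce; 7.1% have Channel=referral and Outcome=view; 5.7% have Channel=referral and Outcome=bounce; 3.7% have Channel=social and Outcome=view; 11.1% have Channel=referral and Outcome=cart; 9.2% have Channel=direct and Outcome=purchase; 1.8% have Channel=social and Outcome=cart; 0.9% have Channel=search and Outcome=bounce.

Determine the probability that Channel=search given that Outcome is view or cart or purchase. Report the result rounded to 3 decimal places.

0.197

P(Outcome=view) = 0.061 + 0.037 + 0.035 + 0.071 = 0.204.
P(Outcome=cart) = 0.020 + 0.018 + 0.096 + 0.111 = 0.245.
P(Outcome=purchase) = 0.070 + 0.071 + 0.092 + 0.086 = 0.319.
P(Outcome ∈ {view, cart, purchase}) = 0.204 + 0.245 + 0.319 = 0.768; P(Channel=search, Outcome ∈ {view, cart, purchase}) = 0.061 + 0.020 + 0.070 = 0.151.
P(Channel=search | Outcome ∈ {view, cart, purchase}) = 0.151/0.768 = 0.197.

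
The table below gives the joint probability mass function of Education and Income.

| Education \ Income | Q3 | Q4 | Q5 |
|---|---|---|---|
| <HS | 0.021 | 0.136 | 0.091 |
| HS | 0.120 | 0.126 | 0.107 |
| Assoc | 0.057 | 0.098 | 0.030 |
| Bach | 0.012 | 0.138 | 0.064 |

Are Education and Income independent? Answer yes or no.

P(Education=HS) = 0.353 and P(Income=Q4) = 0.498, so their product is 0.17579, but P(Education=HS, Income=Q4) = 0.126. Since these differ, Education and Income are not independent.

no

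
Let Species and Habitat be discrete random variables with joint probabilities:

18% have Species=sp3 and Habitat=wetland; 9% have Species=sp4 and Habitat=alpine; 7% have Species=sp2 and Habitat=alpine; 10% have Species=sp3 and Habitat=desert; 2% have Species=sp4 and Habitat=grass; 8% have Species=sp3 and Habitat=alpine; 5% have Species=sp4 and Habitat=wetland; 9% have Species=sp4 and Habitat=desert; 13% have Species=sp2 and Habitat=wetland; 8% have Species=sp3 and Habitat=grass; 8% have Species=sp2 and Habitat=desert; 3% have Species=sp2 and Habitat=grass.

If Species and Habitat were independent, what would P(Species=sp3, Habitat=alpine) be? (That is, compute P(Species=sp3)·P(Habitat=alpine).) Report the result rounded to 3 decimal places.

0.106

P(Species=sp3) = 0.08 + 0.18 + 0.10 + 0.08 = 0.44.
P(Habitat=alpine) = 0.07 + 0.08 + 0.09 = 0.24.
Product: 0.44 × 0.24 = 0.106.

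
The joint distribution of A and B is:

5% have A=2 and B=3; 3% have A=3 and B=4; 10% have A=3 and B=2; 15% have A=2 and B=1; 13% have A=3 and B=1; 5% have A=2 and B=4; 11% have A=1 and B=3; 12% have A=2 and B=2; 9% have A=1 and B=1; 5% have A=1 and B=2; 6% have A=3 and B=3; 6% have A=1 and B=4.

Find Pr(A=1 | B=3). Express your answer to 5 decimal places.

P(B=3) = 0.11 + 0.05 + 0.06 = 0.22.
P(A=1 | B=3) = 0.11/0.22 = 0.50000.

0.50000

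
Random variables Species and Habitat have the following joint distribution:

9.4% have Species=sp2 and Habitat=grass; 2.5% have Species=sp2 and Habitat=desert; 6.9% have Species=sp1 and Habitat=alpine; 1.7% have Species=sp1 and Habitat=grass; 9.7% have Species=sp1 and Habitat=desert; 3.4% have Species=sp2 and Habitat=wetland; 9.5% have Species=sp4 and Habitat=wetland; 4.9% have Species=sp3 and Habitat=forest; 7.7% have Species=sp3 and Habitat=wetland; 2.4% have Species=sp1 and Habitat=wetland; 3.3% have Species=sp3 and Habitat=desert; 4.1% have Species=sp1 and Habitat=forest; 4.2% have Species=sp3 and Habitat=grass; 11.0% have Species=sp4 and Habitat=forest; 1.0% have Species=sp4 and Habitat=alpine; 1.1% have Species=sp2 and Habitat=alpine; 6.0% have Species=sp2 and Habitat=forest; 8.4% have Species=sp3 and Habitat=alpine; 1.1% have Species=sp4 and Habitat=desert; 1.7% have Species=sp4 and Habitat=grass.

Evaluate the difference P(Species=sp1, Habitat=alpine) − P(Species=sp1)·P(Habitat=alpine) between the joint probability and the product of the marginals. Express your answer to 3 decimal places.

0.026

P(Species=sp1) = 0.041 + 0.017 + 0.024 + 0.097 + 0.069 = 0.248.
P(Habitat=alpine) = 0.069 + 0.011 + 0.084 + 0.010 = 0.174.
P(Species=sp1, Habitat=alpine) − P(Species=sp1)P(Habitat=alpine) = 0.069 − 0.248×0.174 = 0.026.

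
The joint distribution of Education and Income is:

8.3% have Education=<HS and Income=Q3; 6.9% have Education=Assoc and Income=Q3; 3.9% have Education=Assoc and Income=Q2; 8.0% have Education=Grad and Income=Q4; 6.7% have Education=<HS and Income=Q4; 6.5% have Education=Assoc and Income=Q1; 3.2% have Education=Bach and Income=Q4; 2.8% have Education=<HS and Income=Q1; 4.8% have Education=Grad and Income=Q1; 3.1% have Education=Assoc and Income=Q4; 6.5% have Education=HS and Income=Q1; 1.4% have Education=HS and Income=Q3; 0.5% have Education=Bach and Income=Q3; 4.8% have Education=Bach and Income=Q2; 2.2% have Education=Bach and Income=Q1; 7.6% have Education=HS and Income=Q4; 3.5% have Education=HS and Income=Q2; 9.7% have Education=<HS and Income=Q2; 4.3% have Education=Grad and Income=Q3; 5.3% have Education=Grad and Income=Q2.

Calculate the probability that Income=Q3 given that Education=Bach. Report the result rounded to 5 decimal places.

P(Education=Bach) = 0.022 + 0.048 + 0.005 + 0.032 = 0.107.
P(Income=Q3 | Education=Bach) = 0.005/0.107 = 0.04673.

0.04673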